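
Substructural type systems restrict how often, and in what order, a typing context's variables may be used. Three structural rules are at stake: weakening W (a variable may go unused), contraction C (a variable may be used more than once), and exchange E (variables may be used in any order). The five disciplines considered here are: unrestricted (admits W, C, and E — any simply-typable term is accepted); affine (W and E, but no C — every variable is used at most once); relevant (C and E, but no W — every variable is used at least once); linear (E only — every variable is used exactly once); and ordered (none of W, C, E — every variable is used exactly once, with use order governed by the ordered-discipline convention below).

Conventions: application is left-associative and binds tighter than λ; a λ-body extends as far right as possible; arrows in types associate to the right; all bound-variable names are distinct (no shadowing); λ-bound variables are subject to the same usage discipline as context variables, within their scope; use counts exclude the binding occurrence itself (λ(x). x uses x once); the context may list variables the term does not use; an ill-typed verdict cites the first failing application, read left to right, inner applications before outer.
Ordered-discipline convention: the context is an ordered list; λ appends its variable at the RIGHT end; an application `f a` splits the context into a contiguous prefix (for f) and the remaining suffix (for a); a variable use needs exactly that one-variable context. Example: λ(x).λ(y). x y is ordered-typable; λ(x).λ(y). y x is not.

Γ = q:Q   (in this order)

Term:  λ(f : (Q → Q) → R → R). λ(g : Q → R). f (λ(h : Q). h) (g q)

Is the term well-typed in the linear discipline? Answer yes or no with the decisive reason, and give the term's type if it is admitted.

yes — each of q, f, g, h used exactly once; term : ((Q → Q) → R → R) → (Q → R) → R
counts: q=1; f (bound)=1; g (bound)=1; h (bound)=1
order of uses: f, h, g, q
typing: ✓ — ((Q → Q) → R → R) → (Q → R) → R
across the five disciplines: ordered ✗, linear ✓, affine ✓, relevant ✓, unrestricted ✓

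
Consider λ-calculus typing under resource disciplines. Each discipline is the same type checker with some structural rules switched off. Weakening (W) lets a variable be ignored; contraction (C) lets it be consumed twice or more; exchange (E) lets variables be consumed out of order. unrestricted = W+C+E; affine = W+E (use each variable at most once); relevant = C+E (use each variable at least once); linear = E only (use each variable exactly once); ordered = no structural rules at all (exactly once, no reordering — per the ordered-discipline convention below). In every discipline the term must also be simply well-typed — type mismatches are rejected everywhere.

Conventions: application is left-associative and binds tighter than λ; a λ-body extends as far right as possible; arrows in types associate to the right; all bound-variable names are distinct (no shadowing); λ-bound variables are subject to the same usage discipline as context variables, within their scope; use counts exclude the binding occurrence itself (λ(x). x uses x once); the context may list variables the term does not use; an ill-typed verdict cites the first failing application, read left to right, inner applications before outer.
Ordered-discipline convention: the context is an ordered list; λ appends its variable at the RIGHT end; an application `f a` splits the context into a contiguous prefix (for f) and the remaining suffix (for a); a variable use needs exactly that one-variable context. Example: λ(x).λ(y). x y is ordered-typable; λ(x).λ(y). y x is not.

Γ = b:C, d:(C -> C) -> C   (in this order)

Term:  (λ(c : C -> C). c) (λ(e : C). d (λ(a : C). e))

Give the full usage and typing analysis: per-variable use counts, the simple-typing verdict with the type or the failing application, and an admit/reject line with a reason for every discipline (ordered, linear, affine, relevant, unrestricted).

use counts: b ×0; d ×1; c (λ-bound) ×1; e (λ-bound) ×1; a (λ-bound) ×0
use order (left to right): c, d, e
typing: the term checks, with type C -> C
ordered: ✗, b, a never used (weakening)
linear: ✗, b, a never used (weakening)
affine: ✓, no duplicate uses among b, d, c, e, a
relevant: ✗, b, a never used (weakening)
unrestricted: ✓, type-checks (C -> C) and nothing is barred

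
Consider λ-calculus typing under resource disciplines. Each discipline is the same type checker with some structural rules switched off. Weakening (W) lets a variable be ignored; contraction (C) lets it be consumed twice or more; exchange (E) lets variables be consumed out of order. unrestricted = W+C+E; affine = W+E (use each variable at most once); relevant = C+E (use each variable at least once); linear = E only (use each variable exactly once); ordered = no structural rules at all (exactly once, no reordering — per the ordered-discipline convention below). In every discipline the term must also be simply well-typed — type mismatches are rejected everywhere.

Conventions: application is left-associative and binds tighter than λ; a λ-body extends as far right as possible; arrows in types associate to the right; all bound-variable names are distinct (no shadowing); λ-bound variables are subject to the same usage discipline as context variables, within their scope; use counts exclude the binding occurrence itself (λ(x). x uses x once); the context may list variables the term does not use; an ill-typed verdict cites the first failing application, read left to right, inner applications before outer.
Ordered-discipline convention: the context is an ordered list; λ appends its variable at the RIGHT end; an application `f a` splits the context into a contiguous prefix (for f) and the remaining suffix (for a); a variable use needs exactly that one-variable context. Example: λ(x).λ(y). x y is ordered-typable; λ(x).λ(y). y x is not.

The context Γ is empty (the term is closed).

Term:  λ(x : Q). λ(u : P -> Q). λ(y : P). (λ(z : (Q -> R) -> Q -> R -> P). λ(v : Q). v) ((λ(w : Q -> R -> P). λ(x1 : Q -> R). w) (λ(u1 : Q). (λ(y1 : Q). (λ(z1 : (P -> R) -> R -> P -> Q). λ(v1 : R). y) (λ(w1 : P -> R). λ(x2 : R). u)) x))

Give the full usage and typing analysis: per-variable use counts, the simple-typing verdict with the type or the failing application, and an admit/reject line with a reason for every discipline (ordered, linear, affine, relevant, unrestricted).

use counts: x (λ-bound): 1×; u (λ-bound): 1×; y (λ-bound): 1×; z (λ-bound): 0×; v (λ-bound): 1×; w (λ-bound): 1×; x1 (λ-bound): 0×; u1 (λ-bound): 0×; y1 (λ-bound): 0×; z1 (λ-bound): 0×; v1 (λ-bound): 0×; w1 (λ-bound): 0×; x2 (λ-bound): 0×
use order (left to right): v, w, y, u, x
typing: the term checks, with type Q -> (P -> Q) -> P -> Q -> Q
ordered: ✗ — z, x1, u1, y1, z1, v1, w1, x2 left unused
linear: ✗ — z, x1, u1, y1, z1, v1, w1, x2 left unused
affine: ✓ — none of x, u, y, z, v, w, x1, u1, y1, z1, v1, w1, x2 used more than once
relevant: ✗ — z, x1, u1, y1, z1, v1, w1, x2 left unused
unrestricted: ✓ — type-checks (Q -> (P -> Q) -> P -> Q -> Q) and nothing is barred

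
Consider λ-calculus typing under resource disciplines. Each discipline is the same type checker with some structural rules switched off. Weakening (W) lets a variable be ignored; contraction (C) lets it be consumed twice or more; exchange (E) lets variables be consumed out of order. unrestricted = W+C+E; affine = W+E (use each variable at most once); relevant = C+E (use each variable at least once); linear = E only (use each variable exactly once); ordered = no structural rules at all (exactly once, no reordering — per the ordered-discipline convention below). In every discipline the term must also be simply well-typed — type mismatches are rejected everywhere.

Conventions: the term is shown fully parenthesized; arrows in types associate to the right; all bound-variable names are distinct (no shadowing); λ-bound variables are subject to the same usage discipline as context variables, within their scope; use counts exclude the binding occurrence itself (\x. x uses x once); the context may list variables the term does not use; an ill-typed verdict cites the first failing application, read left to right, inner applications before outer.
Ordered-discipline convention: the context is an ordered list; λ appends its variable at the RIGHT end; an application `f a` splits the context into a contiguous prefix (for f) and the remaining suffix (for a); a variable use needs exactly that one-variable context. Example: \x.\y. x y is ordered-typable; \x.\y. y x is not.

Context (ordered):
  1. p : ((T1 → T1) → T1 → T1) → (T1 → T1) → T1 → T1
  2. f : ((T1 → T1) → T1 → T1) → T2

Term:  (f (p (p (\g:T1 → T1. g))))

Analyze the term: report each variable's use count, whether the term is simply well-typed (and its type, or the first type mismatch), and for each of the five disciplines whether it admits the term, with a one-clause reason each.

use counts: p ×2, f ×1, g (λ-bound) ×1
order of uses: f, p, p, g
typing: the term checks, with type T2
ordered: ✗, needs contraction — p ×2
linear: ✗, needs contraction — p ×2
affine: ✗, needs contraction — p ×2
relevant: ✓, p, f, g: all used, weakening unneeded
unrestricted: ✓, typability at T2 is all that's needed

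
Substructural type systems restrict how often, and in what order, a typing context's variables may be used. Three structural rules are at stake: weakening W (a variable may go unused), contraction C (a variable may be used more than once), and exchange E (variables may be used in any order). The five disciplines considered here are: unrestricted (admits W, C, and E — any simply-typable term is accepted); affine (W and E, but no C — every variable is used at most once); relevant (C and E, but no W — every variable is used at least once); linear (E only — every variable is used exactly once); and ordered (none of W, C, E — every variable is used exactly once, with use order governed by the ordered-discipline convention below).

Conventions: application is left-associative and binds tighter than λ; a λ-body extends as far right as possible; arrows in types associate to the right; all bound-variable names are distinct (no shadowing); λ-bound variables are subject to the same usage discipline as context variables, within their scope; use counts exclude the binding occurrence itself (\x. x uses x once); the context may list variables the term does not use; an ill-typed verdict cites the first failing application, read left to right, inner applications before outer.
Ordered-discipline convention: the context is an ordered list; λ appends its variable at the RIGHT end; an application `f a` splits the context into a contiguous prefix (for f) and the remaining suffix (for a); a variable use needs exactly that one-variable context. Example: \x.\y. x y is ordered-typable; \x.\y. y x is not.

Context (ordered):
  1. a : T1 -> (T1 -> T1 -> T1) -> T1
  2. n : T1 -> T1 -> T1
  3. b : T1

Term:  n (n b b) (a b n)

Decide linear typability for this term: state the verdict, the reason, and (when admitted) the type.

no — needs contraction — n ×3, b ×3
variable uses: a=1, n=3, b=3
use order (left to right): n, n, b, b, a, b, n
typing: ✓ — T1
summary: ordered ✗ · linear ✗ · affine ✗ · relevant ✓ · unrestricted ✓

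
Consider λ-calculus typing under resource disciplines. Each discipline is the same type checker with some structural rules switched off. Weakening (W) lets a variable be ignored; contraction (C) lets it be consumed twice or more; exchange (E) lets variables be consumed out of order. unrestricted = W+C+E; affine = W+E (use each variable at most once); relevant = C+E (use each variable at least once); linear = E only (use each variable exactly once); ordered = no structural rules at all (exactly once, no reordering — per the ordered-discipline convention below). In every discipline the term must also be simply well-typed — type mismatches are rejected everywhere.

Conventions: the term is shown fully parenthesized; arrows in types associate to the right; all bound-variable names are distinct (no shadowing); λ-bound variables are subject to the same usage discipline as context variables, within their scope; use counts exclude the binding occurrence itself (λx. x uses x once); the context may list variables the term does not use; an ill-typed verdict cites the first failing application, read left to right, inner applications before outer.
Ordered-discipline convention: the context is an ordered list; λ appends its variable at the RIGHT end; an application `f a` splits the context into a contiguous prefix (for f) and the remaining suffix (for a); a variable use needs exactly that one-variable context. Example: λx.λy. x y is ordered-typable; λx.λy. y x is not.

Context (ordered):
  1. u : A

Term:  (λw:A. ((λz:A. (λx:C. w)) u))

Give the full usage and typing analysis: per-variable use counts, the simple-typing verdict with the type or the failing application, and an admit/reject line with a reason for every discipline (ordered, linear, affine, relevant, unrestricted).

counts: u ×1, w (λ-bound) ×1, z (λ-bound) ×0, x (λ-bound) ×0
order of uses: w, u
typing: the term checks, with type A → C → A
ordered: ✗, z, x never used (weakening)
linear: ✗, z, x never used (weakening)
affine: ✓, no duplicate uses among u, w, z, x
relevant: ✗, z, x never used (weakening)
unrestricted: ✓, typability at A → C → A is all that's needed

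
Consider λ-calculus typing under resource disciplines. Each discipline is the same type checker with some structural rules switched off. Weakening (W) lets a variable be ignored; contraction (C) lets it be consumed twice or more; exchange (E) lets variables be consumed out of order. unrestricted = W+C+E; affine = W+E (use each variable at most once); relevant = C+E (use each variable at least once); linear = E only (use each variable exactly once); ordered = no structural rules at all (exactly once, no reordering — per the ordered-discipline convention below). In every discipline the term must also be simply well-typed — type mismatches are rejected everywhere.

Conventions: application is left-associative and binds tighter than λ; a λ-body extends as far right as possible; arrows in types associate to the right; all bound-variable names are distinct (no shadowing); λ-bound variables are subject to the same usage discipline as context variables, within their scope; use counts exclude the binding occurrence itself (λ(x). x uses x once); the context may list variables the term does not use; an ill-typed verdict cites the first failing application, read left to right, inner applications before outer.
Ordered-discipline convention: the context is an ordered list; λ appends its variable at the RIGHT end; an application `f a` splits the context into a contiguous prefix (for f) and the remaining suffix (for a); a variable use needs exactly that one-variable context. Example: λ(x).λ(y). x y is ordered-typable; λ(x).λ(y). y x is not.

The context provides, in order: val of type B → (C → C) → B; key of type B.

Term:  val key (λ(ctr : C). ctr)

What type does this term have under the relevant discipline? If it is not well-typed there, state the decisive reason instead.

term : B
usage: val: 1×, key: 1×, ctr [bound]: 1×
use order (left to right): val, key, ctr
typing: well-typed — term : B
all disciplines: ordered ✓ | linear ✓ | affine ✓ | relevant ✓ | unrestricted ✓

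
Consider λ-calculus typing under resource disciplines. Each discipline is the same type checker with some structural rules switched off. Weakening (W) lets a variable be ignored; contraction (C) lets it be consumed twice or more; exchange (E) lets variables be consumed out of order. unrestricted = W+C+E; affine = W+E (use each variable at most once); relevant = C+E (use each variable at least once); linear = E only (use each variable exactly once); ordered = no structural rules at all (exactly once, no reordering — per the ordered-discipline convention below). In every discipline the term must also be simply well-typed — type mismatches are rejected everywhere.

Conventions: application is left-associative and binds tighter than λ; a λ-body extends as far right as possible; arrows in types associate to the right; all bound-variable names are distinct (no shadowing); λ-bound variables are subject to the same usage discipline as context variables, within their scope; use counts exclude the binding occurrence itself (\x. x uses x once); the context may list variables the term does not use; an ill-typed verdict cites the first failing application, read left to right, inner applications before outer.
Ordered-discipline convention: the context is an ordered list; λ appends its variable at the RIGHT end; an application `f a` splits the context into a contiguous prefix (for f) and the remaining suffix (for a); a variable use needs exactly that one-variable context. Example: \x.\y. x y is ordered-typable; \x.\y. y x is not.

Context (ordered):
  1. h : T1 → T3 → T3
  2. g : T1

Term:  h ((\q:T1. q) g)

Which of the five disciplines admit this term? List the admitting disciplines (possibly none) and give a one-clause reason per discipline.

admitting disciplines: ordered, linear, affine, relevant, unrestricted
use counts: h ×1; g ×1; q (λ-bound) ×1
use order (left to right): h, q, g
typing: ✓ — T3 → T3
ordered: ✓ — single-use (h, g, q), ordered derivation ok
linear: ✓ — exactly-once usage across h, g, q
affine: ✓ — h, g, q: no repeats, contraction unneeded
relevant: ✓ — none of h, g, q goes unused
unrestricted: ✓ — type-checks (T3 → T3) and nothing is barred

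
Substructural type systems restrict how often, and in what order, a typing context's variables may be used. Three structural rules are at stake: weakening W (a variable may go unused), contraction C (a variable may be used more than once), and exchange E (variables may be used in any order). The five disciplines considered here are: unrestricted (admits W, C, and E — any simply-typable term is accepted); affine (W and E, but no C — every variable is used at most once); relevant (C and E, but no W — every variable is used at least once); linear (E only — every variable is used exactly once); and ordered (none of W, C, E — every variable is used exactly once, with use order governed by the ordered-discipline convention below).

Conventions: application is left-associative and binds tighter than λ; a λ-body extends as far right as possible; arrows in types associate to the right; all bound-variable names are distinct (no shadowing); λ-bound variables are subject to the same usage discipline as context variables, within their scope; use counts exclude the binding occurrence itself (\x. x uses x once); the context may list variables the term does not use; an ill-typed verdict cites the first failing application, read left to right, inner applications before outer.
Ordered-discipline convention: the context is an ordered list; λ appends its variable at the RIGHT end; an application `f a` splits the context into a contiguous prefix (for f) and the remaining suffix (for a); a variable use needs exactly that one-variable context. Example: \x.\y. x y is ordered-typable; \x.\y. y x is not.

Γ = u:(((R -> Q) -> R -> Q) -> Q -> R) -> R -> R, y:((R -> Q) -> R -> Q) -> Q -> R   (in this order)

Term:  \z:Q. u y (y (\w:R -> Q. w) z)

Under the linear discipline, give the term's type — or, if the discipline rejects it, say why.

not well-typed under linear — y ×2 used more than once (contraction)
usage: u=1, y=2, z (bound)=1, w (bound)=1
uses in reading order: u, y, y, w, z
typing: the term checks, with type Q -> R
all disciplines: ordered ✗ · linear ✗ · affine ✗ · relevant ✓ · unrestricted ✓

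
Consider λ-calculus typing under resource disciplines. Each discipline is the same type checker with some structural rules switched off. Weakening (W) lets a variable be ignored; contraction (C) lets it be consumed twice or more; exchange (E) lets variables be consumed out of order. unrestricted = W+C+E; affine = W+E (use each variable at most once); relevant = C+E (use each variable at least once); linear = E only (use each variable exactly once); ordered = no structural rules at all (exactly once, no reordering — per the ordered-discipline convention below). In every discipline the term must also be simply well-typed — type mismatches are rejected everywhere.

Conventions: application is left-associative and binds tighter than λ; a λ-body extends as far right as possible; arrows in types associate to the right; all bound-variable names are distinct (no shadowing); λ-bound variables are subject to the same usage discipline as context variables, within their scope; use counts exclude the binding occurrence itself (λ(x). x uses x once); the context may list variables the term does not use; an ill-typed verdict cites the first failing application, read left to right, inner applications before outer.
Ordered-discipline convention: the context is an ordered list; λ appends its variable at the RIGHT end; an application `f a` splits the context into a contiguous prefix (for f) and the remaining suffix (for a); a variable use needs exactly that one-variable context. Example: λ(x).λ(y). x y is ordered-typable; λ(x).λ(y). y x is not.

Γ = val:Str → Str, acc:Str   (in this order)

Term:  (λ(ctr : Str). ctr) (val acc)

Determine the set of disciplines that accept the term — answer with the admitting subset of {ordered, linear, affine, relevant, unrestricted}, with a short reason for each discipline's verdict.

admitting disciplines: ordered, linear, affine, relevant, unrestricted
counts: val=1; acc=1; ctr (bound)=1
use order (left to right): ctr, val, acc
typing: well-typed at Str
ordered: ✓ — val, acc, ctr: once each, no exchange needed
linear: ✓ — single use per variable (val, acc, ctr)
affine: ✓ — none of val, acc, ctr used more than once
relevant: ✓ — val, acc, ctr: all used, weakening unneeded
unrestricted: ✓ — well-typed at Str; no restrictions here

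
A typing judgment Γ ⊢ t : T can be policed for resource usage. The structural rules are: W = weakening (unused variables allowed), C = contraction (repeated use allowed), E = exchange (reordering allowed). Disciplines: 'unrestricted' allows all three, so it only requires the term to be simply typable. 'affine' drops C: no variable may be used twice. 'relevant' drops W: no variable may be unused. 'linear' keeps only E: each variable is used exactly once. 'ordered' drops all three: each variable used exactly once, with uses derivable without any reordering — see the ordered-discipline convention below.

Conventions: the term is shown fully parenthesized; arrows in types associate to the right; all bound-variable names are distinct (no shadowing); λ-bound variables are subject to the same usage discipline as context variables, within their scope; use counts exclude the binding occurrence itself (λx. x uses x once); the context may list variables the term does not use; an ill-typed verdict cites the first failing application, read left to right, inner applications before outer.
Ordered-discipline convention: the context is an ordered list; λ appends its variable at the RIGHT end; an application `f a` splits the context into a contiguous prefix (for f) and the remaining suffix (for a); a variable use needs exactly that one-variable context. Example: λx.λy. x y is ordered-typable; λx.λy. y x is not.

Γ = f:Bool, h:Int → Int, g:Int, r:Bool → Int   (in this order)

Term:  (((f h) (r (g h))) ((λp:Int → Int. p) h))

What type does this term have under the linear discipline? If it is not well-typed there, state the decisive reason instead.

not well-typed under linear — not simply typable
counts: f: 1, h: 3, g: 1, r: 1, p [bound]: 1
order of uses: f, h, r, g, h, p, h
typing: ill-typed: non-arrow in function slot: Bool
all disciplines: ordered ✗; linear ✗; affine ✗; relevant ✗; unrestricted ✗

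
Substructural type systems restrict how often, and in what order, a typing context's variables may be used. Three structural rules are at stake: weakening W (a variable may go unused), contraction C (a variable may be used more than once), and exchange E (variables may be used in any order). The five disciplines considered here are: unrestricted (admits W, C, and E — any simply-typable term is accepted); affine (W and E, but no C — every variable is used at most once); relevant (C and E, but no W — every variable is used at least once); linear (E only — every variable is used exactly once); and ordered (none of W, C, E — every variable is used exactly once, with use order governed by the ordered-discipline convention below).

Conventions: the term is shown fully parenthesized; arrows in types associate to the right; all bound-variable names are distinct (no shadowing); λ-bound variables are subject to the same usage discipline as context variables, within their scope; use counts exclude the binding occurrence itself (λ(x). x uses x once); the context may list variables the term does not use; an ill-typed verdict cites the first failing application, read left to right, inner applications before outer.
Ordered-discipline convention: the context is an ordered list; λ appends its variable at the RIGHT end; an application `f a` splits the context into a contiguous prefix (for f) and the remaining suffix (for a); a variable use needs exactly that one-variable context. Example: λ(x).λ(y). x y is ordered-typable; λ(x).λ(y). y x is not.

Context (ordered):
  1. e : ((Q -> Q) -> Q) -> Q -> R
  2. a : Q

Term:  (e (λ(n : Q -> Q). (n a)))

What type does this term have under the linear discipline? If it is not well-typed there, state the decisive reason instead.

term : Q -> R
variable uses: e: 1×, a: 1×, n (bound): 1×
use order (left to right): e, n, a
typing: well-typed — term : Q -> R
summary: ordered ✗, linear ✓, affine ✓, relevant ✓, unrestricted ✓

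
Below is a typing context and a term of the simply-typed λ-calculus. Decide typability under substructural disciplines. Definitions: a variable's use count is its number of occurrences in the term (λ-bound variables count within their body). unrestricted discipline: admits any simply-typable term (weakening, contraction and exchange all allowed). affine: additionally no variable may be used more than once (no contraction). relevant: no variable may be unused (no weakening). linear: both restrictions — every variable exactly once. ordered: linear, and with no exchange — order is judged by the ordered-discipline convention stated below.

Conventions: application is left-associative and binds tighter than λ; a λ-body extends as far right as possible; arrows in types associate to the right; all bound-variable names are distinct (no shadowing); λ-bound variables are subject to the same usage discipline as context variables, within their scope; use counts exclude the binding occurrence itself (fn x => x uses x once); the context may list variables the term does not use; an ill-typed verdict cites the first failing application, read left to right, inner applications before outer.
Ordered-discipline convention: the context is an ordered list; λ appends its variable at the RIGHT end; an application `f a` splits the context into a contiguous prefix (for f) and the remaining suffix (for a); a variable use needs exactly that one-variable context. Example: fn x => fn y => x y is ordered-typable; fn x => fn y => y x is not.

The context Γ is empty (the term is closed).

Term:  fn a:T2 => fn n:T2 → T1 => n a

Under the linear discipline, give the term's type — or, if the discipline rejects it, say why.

term : T2 → (T2 → T1) → T1
variable uses: a (λ-bound)=1, n (λ-bound)=1
order of uses: n, a
typing: ✓ — T2 → (T2 → T1) → T1
across the five disciplines: ordered ✗ · linear ✓ · affine ✓ · relevant ✓ · unrestricted ✓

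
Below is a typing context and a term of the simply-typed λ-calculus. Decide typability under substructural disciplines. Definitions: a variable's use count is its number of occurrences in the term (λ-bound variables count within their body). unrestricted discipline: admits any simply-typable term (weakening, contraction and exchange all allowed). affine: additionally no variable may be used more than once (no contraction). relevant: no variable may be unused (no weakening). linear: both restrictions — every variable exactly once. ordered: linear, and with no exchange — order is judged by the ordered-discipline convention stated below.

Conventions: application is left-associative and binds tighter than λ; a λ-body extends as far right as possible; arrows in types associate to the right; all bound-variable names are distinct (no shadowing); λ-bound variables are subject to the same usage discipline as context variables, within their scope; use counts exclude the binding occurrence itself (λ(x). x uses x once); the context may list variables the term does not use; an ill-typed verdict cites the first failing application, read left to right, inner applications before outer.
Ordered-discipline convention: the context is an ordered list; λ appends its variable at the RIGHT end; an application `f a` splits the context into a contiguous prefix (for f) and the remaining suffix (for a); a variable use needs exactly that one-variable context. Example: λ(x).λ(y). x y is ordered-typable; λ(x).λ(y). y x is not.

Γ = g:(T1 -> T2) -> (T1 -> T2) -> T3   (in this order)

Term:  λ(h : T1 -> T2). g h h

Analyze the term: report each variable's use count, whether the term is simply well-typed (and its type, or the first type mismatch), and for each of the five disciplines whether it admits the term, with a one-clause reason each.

variable uses: g=1; h (λ-bound)=2
uses in reading order: g, h, h
typing: well-typed — term : (T1 -> T2) -> T3
ordered: ✗, repeated use of h ×2
linear: ✗, repeated use of h ×2
affine: ✗, repeated use of h ×2
relevant: ✓, g, h: all used, weakening unneeded
unrestricted: ✓, type-checks ((T1 -> T2) -> T3) and nothing is barred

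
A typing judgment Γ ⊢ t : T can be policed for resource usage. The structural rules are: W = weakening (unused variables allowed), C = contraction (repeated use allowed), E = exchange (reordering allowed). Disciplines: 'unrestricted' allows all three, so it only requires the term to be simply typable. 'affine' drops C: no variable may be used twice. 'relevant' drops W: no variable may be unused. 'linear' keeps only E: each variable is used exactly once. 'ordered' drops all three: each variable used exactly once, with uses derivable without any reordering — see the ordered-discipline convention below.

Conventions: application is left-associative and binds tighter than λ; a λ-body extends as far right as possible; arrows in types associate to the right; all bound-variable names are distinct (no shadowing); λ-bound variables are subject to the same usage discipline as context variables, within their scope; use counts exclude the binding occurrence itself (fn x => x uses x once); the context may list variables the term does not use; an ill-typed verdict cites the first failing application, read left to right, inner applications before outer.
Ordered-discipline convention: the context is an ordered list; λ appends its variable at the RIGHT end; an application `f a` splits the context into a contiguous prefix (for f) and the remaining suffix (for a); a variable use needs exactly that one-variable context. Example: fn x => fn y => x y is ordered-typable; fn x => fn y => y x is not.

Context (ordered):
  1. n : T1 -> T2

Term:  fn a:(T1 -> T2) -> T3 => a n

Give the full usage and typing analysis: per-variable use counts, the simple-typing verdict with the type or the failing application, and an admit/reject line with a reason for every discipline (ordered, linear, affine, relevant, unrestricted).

use counts: n=1; a (λ-bound)=1
use order (left to right): a, n
typing: the term checks, with type ((T1 -> T2) -> T3) -> T3
ordered ✗ (needs exchange: uses follow a, n)
linear ✓ (single use per variable (n, a))
affine ✓ (at most one use each (n, a))
relevant ✓ (at least one use each (n, a))
unrestricted ✓ (well-typed at ((T1 -> T2) -> T3) -> T3; no restrictions here)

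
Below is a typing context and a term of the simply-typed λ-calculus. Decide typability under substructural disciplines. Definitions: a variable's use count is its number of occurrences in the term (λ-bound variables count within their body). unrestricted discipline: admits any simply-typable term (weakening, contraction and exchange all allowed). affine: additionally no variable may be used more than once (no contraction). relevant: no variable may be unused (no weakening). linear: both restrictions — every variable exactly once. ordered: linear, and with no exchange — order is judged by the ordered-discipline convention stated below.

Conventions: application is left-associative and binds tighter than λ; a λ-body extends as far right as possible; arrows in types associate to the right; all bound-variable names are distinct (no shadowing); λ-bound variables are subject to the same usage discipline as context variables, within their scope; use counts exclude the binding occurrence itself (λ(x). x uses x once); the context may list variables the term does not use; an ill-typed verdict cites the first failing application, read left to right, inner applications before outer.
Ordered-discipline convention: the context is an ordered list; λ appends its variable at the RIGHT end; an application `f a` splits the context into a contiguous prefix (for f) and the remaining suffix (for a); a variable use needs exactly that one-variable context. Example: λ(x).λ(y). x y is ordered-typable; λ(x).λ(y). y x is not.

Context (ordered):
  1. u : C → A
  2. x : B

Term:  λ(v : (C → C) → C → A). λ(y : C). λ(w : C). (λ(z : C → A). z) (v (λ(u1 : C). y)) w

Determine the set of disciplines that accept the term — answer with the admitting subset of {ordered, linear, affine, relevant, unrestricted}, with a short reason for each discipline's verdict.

admitting disciplines: affine, unrestricted
variable uses: u: 0; x: 0; v [bound]: 1; y [bound]: 1; w [bound]: 1; z [bound]: 1; u1 [bound]: 0
use order (left to right): z, v, y, w
typing: well-typed at ((C → C) → C → A) → C → C → A
ordered ✗ (needs weakening: u, x, u1 unused)
linear ✗ (needs weakening: u, x, u1 unused)
affine ✓ (none of u, x, v, y, w, z, u1 used more than once)
relevant ✗ (needs weakening: u, x, u1 unused)
unrestricted ✓ (typability at ((C → C) → C → A) → C → C → A is all that's needed)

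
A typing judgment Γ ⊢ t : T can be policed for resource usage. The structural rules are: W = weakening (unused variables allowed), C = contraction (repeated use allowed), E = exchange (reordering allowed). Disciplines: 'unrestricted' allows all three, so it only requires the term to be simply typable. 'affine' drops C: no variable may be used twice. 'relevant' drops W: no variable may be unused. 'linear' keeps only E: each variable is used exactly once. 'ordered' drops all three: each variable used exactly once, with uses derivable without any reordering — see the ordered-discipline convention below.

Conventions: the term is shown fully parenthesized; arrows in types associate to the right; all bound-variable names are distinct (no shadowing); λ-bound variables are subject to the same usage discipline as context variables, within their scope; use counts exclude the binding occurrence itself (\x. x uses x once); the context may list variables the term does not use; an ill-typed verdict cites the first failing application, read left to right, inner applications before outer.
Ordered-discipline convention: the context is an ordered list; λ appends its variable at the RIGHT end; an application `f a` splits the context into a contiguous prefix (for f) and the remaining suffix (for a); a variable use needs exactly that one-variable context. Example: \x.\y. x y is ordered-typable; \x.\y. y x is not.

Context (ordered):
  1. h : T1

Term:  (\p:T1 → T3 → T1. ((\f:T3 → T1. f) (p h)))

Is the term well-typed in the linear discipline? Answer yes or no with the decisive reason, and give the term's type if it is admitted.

yes — exactly-once usage across h, p, f; term : (T1 → T3 → T1) → T3 → T1
use counts: h=1; p (λ-bound)=1; f (λ-bound)=1
left-to-right use order: f, p, h
typing: the term checks, with type (T1 → T3 → T1) → T3 → T1
across the five disciplines: ordered ✗; linear ✓; affine ✓; relevant ✓; unrestricted ✓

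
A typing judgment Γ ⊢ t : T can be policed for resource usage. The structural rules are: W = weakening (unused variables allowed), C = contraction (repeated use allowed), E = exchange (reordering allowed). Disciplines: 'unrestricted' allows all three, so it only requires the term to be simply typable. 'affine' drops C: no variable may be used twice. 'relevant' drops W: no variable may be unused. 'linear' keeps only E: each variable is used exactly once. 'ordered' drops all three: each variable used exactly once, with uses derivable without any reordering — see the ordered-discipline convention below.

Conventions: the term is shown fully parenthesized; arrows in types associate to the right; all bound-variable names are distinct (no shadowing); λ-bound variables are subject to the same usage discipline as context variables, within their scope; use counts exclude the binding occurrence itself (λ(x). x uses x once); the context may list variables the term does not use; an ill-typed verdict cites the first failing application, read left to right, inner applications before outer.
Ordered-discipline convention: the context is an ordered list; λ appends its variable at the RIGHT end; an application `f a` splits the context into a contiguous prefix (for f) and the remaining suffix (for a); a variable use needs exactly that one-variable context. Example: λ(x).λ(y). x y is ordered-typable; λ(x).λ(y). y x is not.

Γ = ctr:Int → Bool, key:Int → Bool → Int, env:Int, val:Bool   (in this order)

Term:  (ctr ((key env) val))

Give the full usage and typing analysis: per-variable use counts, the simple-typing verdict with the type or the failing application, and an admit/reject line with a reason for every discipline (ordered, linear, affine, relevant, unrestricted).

counts: ctr: 1, key: 1, env: 1, val: 1
use order (left to right): ctr, key, env, val
typing: well-typed — term : Bool
ordered: ✓, ctr, key, env, val: once each, no exchange needed
linear: ✓, single use per variable (ctr, key, env, val)
affine: ✓, ctr, key, env, val: no repeats, contraction unneeded
relevant: ✓, ctr, key, env, val: all used, weakening unneeded
unrestricted: ✓, typability at Bool is all that's needed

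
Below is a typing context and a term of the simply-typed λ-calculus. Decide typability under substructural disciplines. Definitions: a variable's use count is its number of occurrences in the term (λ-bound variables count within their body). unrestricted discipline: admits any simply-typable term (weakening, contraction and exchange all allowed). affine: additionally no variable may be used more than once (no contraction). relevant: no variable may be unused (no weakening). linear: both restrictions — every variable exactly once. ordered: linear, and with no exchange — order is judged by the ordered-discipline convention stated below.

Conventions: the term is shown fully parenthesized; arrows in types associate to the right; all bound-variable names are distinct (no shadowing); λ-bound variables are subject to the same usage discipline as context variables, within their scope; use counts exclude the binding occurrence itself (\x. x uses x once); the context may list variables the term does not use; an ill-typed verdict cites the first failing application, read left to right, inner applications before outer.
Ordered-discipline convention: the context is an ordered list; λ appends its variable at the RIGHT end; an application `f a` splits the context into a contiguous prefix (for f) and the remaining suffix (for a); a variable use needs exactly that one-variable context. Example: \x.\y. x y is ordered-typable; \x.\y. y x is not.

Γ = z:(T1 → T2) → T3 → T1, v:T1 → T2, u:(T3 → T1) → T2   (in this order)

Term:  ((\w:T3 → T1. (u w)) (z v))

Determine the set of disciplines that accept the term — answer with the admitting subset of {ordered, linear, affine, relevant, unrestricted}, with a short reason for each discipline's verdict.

admitting disciplines: linear, affine, relevant, unrestricted
counts: z: 1×, v: 1×, u: 1×, w (bound): 1×
uses in reading order: u, w, z, v
typing: well-typed at T2
ordered: ✗, no contiguous prefix/suffix split fits u, w, z, v
linear: ✓, each of z, v, u, w used exactly once
affine: ✓, none of z, v, u, w used more than once
relevant: ✓, z, v, u, w: all used, weakening unneeded
unrestricted: ✓, typability at T2 is all that's needed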